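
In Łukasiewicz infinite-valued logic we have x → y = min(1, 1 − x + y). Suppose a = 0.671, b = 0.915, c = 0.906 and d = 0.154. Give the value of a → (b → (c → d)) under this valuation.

0.662

c → d = min(1, 1 − 0.906 + 0.154) = min(1, 0.248) = 0.248
b → (c → d) = min(1, 1 − 0.915 + 0.248) = min(1, 0.333) = 0.333
a → (b → (c → d)) = min(1, 1 − 0.671 + 0.333) = min(1, 0.662) = 0.662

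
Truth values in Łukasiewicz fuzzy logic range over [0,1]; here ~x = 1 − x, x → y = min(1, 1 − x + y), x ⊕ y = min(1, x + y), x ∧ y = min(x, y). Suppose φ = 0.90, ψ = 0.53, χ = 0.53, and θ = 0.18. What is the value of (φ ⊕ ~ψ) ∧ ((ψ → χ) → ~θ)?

0.82

~ψ = 1 − 0.53 = 0.47
φ ⊕ ~ψ = min(1, 0.90 + 0.47) = min(1, 1.37) = 1.00
ψ → χ = min(1, 1 − 0.53 + 0.53) = min(1, 1.00) = 1.00
~θ = 1 − 0.18 = 0.82
(ψ → χ) → ~θ = min(1, 1 − 1.00 + 0.82) = min(1, 0.82) = 0.82
(φ ⊕ ~ψ) ∧ ((ψ → χ) → ~θ) = min(1.00, 0.82) = 0.82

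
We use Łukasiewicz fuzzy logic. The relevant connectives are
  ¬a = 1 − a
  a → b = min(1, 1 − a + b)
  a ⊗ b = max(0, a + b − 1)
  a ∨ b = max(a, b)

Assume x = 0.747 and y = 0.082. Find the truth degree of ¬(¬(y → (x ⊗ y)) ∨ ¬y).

x ⊗ y = max(0, 0.747 + 0.082 − 1) = max(0, -0.171) = 0.000
y → (x ⊗ y) = min(1, 1 − 0.082 + 0.000) = min(1, 0.918) = 0.918
¬(y → (x ⊗ y)) = 1 − 0.918 = 0.082
¬y = 1 − 0.082 = 0.918
¬(y → (x ⊗ y)) ∨ ¬y = max(0.082, 0.918) = 0.918
¬(¬(y → (x ⊗ y)) ∨ ¬y) = 1 − 0.918 = 0.082

0.082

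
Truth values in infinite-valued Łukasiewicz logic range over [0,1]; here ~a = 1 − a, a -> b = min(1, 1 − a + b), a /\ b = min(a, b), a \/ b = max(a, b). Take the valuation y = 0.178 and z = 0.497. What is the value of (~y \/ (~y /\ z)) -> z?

0.675

~y = 1 − 0.178 = 0.822
~y /\ z = min(0.822, 0.497) = 0.497
~y \/ (~y /\ z) = max(0.822, 0.497) = 0.822
(~y \/ (~y /\ z)) -> z = min(1, 1 − 0.822 + 0.497) = min(1, 0.675) = 0.675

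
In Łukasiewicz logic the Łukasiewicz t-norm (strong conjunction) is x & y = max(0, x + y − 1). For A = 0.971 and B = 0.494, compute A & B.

A & B = max(0, 0.971 + 0.494 − 1) = max(0, 0.465) = 0.465
For comparison, the Gödel (minimum) t-norm min(x, y) would give 0.494.

0.465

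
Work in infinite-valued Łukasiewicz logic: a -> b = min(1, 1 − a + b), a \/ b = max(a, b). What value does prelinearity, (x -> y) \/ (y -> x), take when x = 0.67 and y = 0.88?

1.00

x -> y = min(1, 1 − 0.67 + 0.88) = min(1, 1.21) = 1.00
y -> x = min(1, 1 − 0.88 + 0.67) = min(1, 0.79) = 0.79
(x -> y) \/ (y -> x) = max(1.00, 0.79) = 1.00
(As expected: a Ł∞-tautology — holds in every MV-chain.)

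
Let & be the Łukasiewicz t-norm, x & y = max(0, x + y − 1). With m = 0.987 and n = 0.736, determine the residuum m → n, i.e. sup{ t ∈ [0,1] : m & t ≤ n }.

0.749

The residuum of the Łukasiewicz t-norm gives the supremum: min(1, 1 − 0.987 + 0.736).
1 − 0.987 + 0.736 = 0.749, so t = min(1, 0.749) = 0.749.
Check: 0.987 & 0.749 = max(0, 0.736) = 0.736 ≤ 0.736.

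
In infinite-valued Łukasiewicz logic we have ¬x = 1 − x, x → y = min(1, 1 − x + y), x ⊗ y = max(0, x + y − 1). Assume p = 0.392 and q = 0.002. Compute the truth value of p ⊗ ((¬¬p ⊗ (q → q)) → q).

¬p = 1 − 0.392 = 0.608
¬¬p = 1 − 0.608 = 0.392
q → q = min(1, 1 − 0.002 + 0.002) = min(1, 1.000) = 1.000
¬¬p ⊗ (q → q) = max(0, 0.392 + 1.000 − 1) = max(0, 0.392) = 0.392
(¬¬p ⊗ (q → q)) → q = min(1, 1 − 0.392 + 0.002) = min(1, 0.610) = 0.610
p ⊗ ((¬¬p ⊗ (q → q)) → q) = max(0, 0.392 + 0.610 − 1) = max(0, 0.002) = 0.002

0.002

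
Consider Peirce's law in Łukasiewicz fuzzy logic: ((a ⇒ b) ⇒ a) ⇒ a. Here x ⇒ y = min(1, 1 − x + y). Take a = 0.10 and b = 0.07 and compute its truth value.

a ⇒ b = min(1, 1 − 0.10 + 0.07) = min(1, 0.97) = 0.97
(a ⇒ b) ⇒ a = min(1, 1 − 0.97 + 0.10) = min(1, 0.13) = 0.13
((a ⇒ b) ⇒ a) ⇒ a = min(1, 1 − 0.13 + 0.10) = min(1, 0.97) = 0.97
(The value 0.97 < 1 shows this instance is not satisfied; not a Ł∞-tautology in general.)

0.97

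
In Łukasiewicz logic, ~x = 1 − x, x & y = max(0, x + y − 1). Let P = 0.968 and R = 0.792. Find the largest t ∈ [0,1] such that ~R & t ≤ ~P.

~R = 1 − 0.792 = 0.208
So the left factor is ~R = 0.208.
~P = 1 − 0.968 = 0.032
So the right-hand bound is ~P = 0.032.
The residuum of the Łukasiewicz t-norm gives the supremum: min(1, 1 − 0.208 + 0.032).
1 − 0.208 + 0.032 = 0.824, so t = min(1, 0.824) = 0.824.
Check: 0.208 & 0.824 = max(0, 0.032) = 0.032 ≤ 0.032.

0.824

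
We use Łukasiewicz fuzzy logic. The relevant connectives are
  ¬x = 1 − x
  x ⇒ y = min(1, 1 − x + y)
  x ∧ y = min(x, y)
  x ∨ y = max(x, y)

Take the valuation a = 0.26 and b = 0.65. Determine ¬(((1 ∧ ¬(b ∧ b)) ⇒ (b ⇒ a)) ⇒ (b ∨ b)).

b ∧ b = min(0.65, 0.65) = 0.65
¬(b ∧ b) = 1 − 0.65 = 0.35
1 ∧ ¬(b ∧ b) = min(1.00, 0.35) = 0.35
b ⇒ a = min(1, 1 − 0.65 + 0.26) = min(1, 0.61) = 0.61
(1 ∧ ¬(b ∧ b)) ⇒ (b ⇒ a) = min(1, 1 − 0.35 + 0.61) = min(1, 1.26) = 1.00
b ∨ b = max(0.65, 0.65) = 0.65
((1 ∧ ¬(b ∧ b)) ⇒ (b ⇒ a)) ⇒ (b ∨ b) = min(1, 1 − 1.00 + 0.65) = min(1, 0.65) = 0.65
¬(((1 ∧ ¬(b ∧ b)) ⇒ (b ⇒ a)) ⇒ (b ∨ b)) = 1 − 0.65 = 0.35

0.35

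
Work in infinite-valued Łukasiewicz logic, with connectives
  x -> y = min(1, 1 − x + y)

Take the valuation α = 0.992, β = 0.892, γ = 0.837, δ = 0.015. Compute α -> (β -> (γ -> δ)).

0.294

γ -> δ = min(1, 1 − 0.837 + 0.015) = min(1, 0.178) = 0.178
β -> (γ -> δ) = min(1, 1 − 0.892 + 0.178) = min(1, 0.286) = 0.286
α -> (β -> (γ -> δ)) = min(1, 1 − 0.992 + 0.286) = min(1, 0.294) = 0.294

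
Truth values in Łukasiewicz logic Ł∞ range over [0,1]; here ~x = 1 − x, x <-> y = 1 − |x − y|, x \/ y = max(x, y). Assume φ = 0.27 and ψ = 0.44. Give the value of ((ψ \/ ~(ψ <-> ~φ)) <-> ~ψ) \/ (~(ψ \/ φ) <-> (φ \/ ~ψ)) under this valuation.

1.00

~φ = 1 − 0.27 = 0.73
ψ <-> ~φ = 1 − |0.44 − 0.73| = 1 − 0.29 = 0.71
~(ψ <-> ~φ) = 1 − 0.71 = 0.29
ψ \/ ~(ψ <-> ~φ) = max(0.44, 0.29) = 0.44
~ψ = 1 − 0.44 = 0.56
(ψ \/ ~(ψ <-> ~φ)) <-> ~ψ = 1 − |0.44 − 0.56| = 1 − 0.12 = 0.88
ψ \/ φ = max(0.44, 0.27) = 0.44
~(ψ \/ φ) = 1 − 0.44 = 0.56
φ \/ ~ψ = max(0.27, 0.56) = 0.56
~(ψ \/ φ) <-> (φ \/ ~ψ) = 1 − |0.56 − 0.56| = 1 − 0.00 = 1.00
((ψ \/ ~(ψ <-> ~φ)) <-> ~ψ) \/ (~(ψ \/ φ) <-> (φ \/ ~ψ)) = max(0.88, 1.00) = 1.00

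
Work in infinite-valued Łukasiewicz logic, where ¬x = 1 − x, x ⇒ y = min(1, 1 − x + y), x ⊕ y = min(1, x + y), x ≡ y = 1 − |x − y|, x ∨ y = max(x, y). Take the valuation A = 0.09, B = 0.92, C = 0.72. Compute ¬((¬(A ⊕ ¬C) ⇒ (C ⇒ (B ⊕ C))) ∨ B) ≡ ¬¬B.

¬C = 1 − 0.72 = 0.28
A ⊕ ¬C = min(1, 0.09 + 0.28) = min(1, 0.37) = 0.37
¬(A ⊕ ¬C) = 1 − 0.37 = 0.63
B ⊕ C = min(1, 0.92 + 0.72) = min(1, 1.64) = 1.00
C ⇒ (B ⊕ C) = min(1, 1 − 0.72 + 1.00) = min(1, 1.28) = 1.00
¬(A ⊕ ¬C) ⇒ (C ⇒ (B ⊕ C)) = min(1, 1 − 0.63 + 1.00) = min(1, 1.37) = 1.00
(¬(A ⊕ ¬C) ⇒ (C ⇒ (B ⊕ C))) ∨ B = max(1.00, 0.92) = 1.00
¬((¬(A ⊕ ¬C) ⇒ (C ⇒ (B ⊕ C))) ∨ B) = 1 − 1.00 = 0.00
¬B = 1 − 0.92 = 0.08
¬¬B = 1 − 0.08 = 0.92
¬((¬(A ⊕ ¬C) ⇒ (C ⇒ (B ⊕ C))) ∨ B) ≡ ¬¬B = 1 − |0.00 − 0.92| = 1 − 0.92 = 0.08

0.08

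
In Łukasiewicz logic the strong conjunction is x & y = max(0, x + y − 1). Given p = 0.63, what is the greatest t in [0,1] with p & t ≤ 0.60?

The residuum of the Łukasiewicz t-norm gives the supremum: min(1, 1 − 0.63 + 0.60).
1 − 0.63 + 0.60 = 0.97, so t = min(1, 0.97) = 0.97.
Check: 0.63 & 0.97 = max(0, 0.60) = 0.60 ≤ 0.60.

0.97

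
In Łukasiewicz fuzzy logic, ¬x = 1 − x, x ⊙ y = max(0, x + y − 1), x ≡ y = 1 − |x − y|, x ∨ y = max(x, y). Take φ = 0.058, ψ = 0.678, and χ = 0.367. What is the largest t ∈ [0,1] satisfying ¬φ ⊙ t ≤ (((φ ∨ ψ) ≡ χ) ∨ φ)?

¬φ = 1 − 0.058 = 0.942
So the left factor is ¬φ = 0.942.
φ ∨ ψ = max(0.058, 0.678) = 0.678
(φ ∨ ψ) ≡ χ = 1 − |0.678 − 0.367| = 1 − 0.311 = 0.689
((φ ∨ ψ) ≡ χ) ∨ φ = max(0.689, 0.058) = 0.689
So the right-hand bound is ((φ ∨ ψ) ≡ χ) ∨ φ = 0.689.
The residuum of the Łukasiewicz t-norm gives the supremum: min(1, 1 − 0.942 + 0.689).
1 − 0.942 + 0.689 = 0.747, so t = min(1, 0.747) = 0.747.
Check: 0.942 ⊙ 0.747 = max(0, 0.689) = 0.689 ≤ 0.689.

0.747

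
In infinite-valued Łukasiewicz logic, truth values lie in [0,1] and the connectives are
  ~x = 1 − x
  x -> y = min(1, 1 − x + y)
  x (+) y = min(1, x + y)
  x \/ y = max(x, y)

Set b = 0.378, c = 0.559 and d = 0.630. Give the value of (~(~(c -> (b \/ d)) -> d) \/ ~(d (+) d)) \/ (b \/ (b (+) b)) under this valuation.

0.756

b \/ d = max(0.378, 0.630) = 0.630
c -> (b \/ d) = min(1, 1 − 0.559 + 0.630) = min(1, 1.071) = 1.000
~(c -> (b \/ d)) = 1 − 1.000 = 0.000
~(c -> (b \/ d)) -> d = min(1, 1 − 0.000 + 0.630) = min(1, 1.630) = 1.000
~(~(c -> (b \/ d)) -> d) = 1 − 1.000 = 0.000
d (+) d = min(1, 0.630 + 0.630) = min(1, 1.260) = 1.000
~(d (+) d) = 1 − 1.000 = 0.000
~(~(c -> (b \/ d)) -> d) \/ ~(d (+) d) = max(0.000, 0.000) = 0.000
b (+) b = min(1, 0.378 + 0.378) = min(1, 0.756) = 0.756
b \/ (b (+) b) = max(0.378, 0.756) = 0.756
(~(~(c -> (b \/ d)) -> d) \/ ~(d (+) d)) \/ (b \/ (b (+) b)) = max(0.000, 0.756) = 0.756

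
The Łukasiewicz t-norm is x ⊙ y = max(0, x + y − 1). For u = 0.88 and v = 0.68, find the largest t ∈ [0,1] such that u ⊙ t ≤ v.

The residuum of the Łukasiewicz t-norm gives the supremum: min(1, 1 − 0.88 + 0.68).
1 − 0.88 + 0.68 = 0.80, so t = min(1, 0.80) = 0.80.
Check: 0.88 ⊙ 0.80 = max(0, 0.68) = 0.68 ≤ 0.68.

0.80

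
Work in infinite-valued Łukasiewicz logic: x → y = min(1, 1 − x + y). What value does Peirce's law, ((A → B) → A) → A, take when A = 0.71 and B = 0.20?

0.71

A → B = min(1, 1 − 0.71 + 0.20) = min(1, 0.49) = 0.49
(A → B) → A = min(1, 1 − 0.49 + 0.71) = min(1, 1.22) = 1.00
((A → B) → A) → A = min(1, 1 − 1.00 + 0.71) = min(1, 0.71) = 0.71
(The value 0.71 < 1 shows this instance is not satisfied; not a Ł∞-tautology in general.)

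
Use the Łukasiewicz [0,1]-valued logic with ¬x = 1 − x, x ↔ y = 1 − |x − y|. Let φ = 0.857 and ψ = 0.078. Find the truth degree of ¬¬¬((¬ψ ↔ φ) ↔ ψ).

0.857

¬ψ = 1 − 0.078 = 0.922
¬ψ ↔ φ = 1 − |0.922 − 0.857| = 1 − 0.065 = 0.935
(¬ψ ↔ φ) ↔ ψ = 1 − |0.935 − 0.078| = 1 − 0.857 = 0.143
¬((¬ψ ↔ φ) ↔ ψ) = 1 − 0.143 = 0.857
¬¬((¬ψ ↔ φ) ↔ ψ) = 1 − 0.857 = 0.143
¬¬¬((¬ψ ↔ φ) ↔ ψ) = 1 − 0.143 = 0.857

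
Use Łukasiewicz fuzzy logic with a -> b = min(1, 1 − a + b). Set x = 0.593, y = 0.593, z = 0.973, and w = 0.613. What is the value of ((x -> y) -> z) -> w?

0.640

x -> y = min(1, 1 − 0.593 + 0.593) = min(1, 1.000) = 1.000
(x -> y) -> z = min(1, 1 − 1.000 + 0.973) = min(1, 0.973) = 0.973
((x -> y) -> z) -> w = min(1, 1 − 0.973 + 0.613) = min(1, 0.640) = 0.640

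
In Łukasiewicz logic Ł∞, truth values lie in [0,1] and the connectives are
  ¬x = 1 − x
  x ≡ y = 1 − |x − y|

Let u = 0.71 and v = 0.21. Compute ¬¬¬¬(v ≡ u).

v ≡ u = 1 − |0.21 − 0.71| = 1 − 0.50 = 0.50
¬(v ≡ u) = 1 − 0.50 = 0.50
¬¬(v ≡ u) = 1 − 0.50 = 0.50
¬¬¬(v ≡ u) = 1 − 0.50 = 0.50
¬¬¬¬(v ≡ u) = 1 − 0.50 = 0.50

0.50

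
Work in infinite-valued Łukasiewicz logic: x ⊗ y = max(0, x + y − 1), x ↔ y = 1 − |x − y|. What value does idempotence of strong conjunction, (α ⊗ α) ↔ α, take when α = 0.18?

α ⊗ α = max(0, 0.18 + 0.18 − 1) = max(0, -0.64) = 0.00
(α ⊗ α) ↔ α = 1 − |0.00 − 0.18| = 1 − 0.18 = 0.82
(The value 0.82 < 1 shows this instance is not satisfied; fails in Ł∞ since a ⊗ a = max(0, 2a−1) ≠ a in general.)

0.82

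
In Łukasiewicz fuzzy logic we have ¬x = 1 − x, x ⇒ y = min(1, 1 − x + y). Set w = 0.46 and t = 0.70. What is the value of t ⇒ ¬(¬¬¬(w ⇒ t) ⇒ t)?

w ⇒ t = min(1, 1 − 0.46 + 0.70) = min(1, 1.24) = 1.00
¬(w ⇒ t) = 1 − 1.00 = 0.00
¬¬(w ⇒ t) = 1 − 0.00 = 1.00
¬¬¬(w ⇒ t) = 1 − 1.00 = 0.00
¬¬¬(w ⇒ t) ⇒ t = min(1, 1 − 0.00 + 0.70) = min(1, 1.70) = 1.00
¬(¬¬¬(w ⇒ t) ⇒ t) = 1 − 1.00 = 0.00
t ⇒ ¬(¬¬¬(w ⇒ t) ⇒ t) = min(1, 1 − 0.70 + 0.00) = min(1, 0.30) = 0.30

0.30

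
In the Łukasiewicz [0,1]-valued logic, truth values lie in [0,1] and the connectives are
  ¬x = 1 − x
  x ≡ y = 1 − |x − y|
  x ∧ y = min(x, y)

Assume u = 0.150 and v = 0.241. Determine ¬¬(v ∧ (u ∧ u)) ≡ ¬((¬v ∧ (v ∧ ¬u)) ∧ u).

0.300

u ∧ u = min(0.150, 0.150) = 0.150
v ∧ (u ∧ u) = min(0.241, 0.150) = 0.150
¬(v ∧ (u ∧ u)) = 1 − 0.150 = 0.850
¬¬(v ∧ (u ∧ u)) = 1 − 0.850 = 0.150
¬v = 1 − 0.241 = 0.759
¬u = 1 − 0.150 = 0.850
v ∧ ¬u = min(0.241, 0.850) = 0.241
¬v ∧ (v ∧ ¬u) = min(0.759, 0.241) = 0.241
(¬v ∧ (v ∧ ¬u)) ∧ u = min(0.241, 0.150) = 0.150
¬((¬v ∧ (v ∧ ¬u)) ∧ u) = 1 − 0.150 = 0.850
¬¬(v ∧ (u ∧ u)) ≡ ¬((¬v ∧ (v ∧ ¬u)) ∧ u) = 1 − |0.150 − 0.850| = 1 − 0.700 = 0.300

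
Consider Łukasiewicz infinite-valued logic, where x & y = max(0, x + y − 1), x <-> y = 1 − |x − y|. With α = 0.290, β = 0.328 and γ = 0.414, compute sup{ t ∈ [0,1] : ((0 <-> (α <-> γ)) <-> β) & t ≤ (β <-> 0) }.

α <-> γ = 1 − |0.290 − 0.414| = 1 − 0.124 = 0.876
0 <-> (α <-> γ) = 1 − |0.000 − 0.876| = 1 − 0.876 = 0.124
(0 <-> (α <-> γ)) <-> β = 1 − |0.124 − 0.328| = 1 − 0.204 = 0.796
So the left factor is (0 <-> (α <-> γ)) <-> β = 0.796.
β <-> 0 = 1 − |0.328 − 0.000| = 1 − 0.328 = 0.672
So the right-hand bound is β <-> 0 = 0.672.
The residuum of the Łukasiewicz t-norm gives the supremum: min(1, 1 − 0.796 + 0.672).
1 − 0.796 + 0.672 = 0.876, so t = min(1, 0.876) = 0.876.
Check: 0.796 & 0.876 = max(0, 0.672) = 0.672 ≤ 0.672.

0.876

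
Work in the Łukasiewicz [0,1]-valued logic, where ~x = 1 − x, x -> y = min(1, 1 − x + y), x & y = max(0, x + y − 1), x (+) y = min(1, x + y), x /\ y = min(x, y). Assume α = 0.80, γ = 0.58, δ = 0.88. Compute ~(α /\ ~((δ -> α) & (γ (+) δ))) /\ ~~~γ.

0.42

δ -> α = min(1, 1 − 0.88 + 0.80) = min(1, 0.92) = 0.92
γ (+) δ = min(1, 0.58 + 0.88) = min(1, 1.46) = 1.00
(δ -> α) & (γ (+) δ) = max(0, 0.92 + 1.00 − 1) = max(0, 0.92) = 0.92
~((δ -> α) & (γ (+) δ)) = 1 − 0.92 = 0.08
α /\ ~((δ -> α) & (γ (+) δ)) = min(0.80, 0.08) = 0.08
~(α /\ ~((δ -> α) & (γ (+) δ))) = 1 − 0.08 = 0.92
~γ = 1 − 0.58 = 0.42
~~γ = 1 − 0.42 = 0.58
~~~γ = 1 − 0.58 = 0.42
~(α /\ ~((δ -> α) & (γ (+) δ))) /\ ~~~γ = min(0.92, 0.42) = 0.42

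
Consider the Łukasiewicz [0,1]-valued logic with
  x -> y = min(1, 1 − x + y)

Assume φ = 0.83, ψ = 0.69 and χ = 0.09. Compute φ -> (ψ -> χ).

0.57

ψ -> χ = min(1, 1 − 0.69 + 0.09) = min(1, 0.40) = 0.40
φ -> (ψ -> χ) = min(1, 1 − 0.83 + 0.40) = min(1, 0.57) = 0.57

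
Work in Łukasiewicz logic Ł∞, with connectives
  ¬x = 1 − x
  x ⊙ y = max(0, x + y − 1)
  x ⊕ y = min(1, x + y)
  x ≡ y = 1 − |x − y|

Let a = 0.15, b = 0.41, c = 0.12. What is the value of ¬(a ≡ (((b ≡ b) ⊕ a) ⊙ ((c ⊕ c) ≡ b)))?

b ≡ b = 1 − |0.41 − 0.41| = 1 − 0.00 = 1.00
(b ≡ b) ⊕ a = min(1, 1.00 + 0.15) = min(1, 1.15) = 1.00
c ⊕ c = min(1, 0.12 + 0.12) = min(1, 0.24) = 0.24
(c ⊕ c) ≡ b = 1 − |0.24 − 0.41| = 1 − 0.17 = 0.83
((b ≡ b) ⊕ a) ⊙ ((c ⊕ c) ≡ b) = max(0, 1.00 + 0.83 − 1) = max(0, 0.83) = 0.83
a ≡ (((b ≡ b) ⊕ a) ⊙ ((c ⊕ c) ≡ b)) = 1 − |0.15 − 0.83| = 1 − 0.68 = 0.32
¬(a ≡ (((b ≡ b) ⊕ a) ⊙ ((c ⊕ c) ≡ b))) = 1 − 0.32 = 0.68

0.68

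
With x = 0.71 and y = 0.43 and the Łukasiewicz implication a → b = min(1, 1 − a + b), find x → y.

0.72

x → y = min(1, 1 − 0.71 + 0.43) = min(1, 0.72) = 0.72
For comparison, the Gödel implication (1 if a ≤ b else b) would give 0.43.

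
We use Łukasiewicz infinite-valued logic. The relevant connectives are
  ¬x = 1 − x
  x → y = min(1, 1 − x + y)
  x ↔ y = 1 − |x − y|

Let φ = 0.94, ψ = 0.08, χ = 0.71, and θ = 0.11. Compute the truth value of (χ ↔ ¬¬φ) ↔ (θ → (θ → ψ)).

0.77

¬φ = 1 − 0.94 = 0.06
¬¬φ = 1 − 0.06 = 0.94
χ ↔ ¬¬φ = 1 − |0.71 − 0.94| = 1 − 0.23 = 0.77
θ → ψ = min(1, 1 − 0.11 + 0.08) = min(1, 0.97) = 0.97
θ → (θ → ψ) = min(1, 1 − 0.11 + 0.97) = min(1, 1.86) = 1.00
(χ ↔ ¬¬φ) ↔ (θ → (θ → ψ)) = 1 − |0.77 − 1.00| = 1 − 0.23 = 0.77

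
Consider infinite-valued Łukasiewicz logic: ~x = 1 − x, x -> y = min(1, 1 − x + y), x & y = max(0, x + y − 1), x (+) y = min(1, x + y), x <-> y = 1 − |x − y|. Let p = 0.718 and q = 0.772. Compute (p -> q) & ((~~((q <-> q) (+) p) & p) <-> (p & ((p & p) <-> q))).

p -> q = min(1, 1 − 0.718 + 0.772) = min(1, 1.054) = 1.000
q <-> q = 1 − |0.772 − 0.772| = 1 − 0.000 = 1.000
(q <-> q) (+) p = min(1, 1.000 + 0.718) = min(1, 1.718) = 1.000
~((q <-> q) (+) p) = 1 − 1.000 = 0.000
~~((q <-> q) (+) p) = 1 − 0.000 = 1.000
~~((q <-> q) (+) p) & p = max(0, 1.000 + 0.718 − 1) = max(0, 0.718) = 0.718
p & p = max(0, 0.718 + 0.718 − 1) = max(0, 0.436) = 0.436
(p & p) <-> q = 1 − |0.436 − 0.772| = 1 − 0.336 = 0.664
p & ((p & p) <-> q) = max(0, 0.718 + 0.664 − 1) = max(0, 0.382) = 0.382
(~~((q <-> q) (+) p) & p) <-> (p & ((p & p) <-> q)) = 1 − |0.718 − 0.382| = 1 − 0.336 = 0.664
(p -> q) & ((~~((q <-> q) (+) p) & p) <-> (p & ((p & p) <-> q))) = max(0, 1.000 + 0.664 − 1) = max(0, 0.664) = 0.664

0.664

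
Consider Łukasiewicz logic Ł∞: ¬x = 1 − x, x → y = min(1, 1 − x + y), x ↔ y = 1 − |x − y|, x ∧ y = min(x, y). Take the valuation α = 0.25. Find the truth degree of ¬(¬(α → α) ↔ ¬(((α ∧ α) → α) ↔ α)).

0.75

α → α = min(1, 1 − 0.25 + 0.25) = min(1, 1.00) = 1.00
¬(α → α) = 1 − 1.00 = 0.00
α ∧ α = min(0.25, 0.25) = 0.25
(α ∧ α) → α = min(1, 1 − 0.25 + 0.25) = min(1, 1.00) = 1.00
((α ∧ α) → α) ↔ α = 1 − |1.00 − 0.25| = 1 − 0.75 = 0.25
¬(((α ∧ α) → α) ↔ α) = 1 − 0.25 = 0.75
¬(α → α) ↔ ¬(((α ∧ α) → α) ↔ α) = 1 − |0.00 − 0.75| = 1 − 0.75 = 0.25
¬(¬(α → α) ↔ ¬(((α ∧ α) → α) ↔ α)) = 1 − 0.25 = 0.75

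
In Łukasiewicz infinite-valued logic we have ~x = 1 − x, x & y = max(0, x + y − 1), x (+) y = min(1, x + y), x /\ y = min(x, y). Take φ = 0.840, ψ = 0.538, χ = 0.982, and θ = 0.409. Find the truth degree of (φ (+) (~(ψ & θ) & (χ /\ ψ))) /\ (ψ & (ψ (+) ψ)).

ψ & θ = max(0, 0.538 + 0.409 − 1) = max(0, -0.053) = 0.000
~(ψ & θ) = 1 − 0.000 = 1.000
χ /\ ψ = min(0.982, 0.538) = 0.538
~(ψ & θ) & (χ /\ ψ) = max(0, 1.000 + 0.538 − 1) = max(0, 0.538) = 0.538
φ (+) (~(ψ & θ) & (χ /\ ψ)) = min(1, 0.840 + 0.538) = min(1, 1.378) = 1.000
ψ (+) ψ = min(1, 0.538 + 0.538) = min(1, 1.076) = 1.000
ψ & (ψ (+) ψ) = max(0, 0.538 + 1.000 − 1) = max(0, 0.538) = 0.538
(φ (+) (~(ψ & θ) & (χ /\ ψ))) /\ (ψ & (ψ (+) ψ)) = min(1.000, 0.538) = 0.538

0.538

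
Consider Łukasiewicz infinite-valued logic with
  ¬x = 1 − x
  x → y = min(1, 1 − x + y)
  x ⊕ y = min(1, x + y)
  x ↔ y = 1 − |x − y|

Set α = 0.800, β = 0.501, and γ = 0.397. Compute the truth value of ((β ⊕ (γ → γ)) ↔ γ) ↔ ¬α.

γ → γ = min(1, 1 − 0.397 + 0.397) = min(1, 1.000) = 1.000
β ⊕ (γ → γ) = min(1, 0.501 + 1.000) = min(1, 1.501) = 1.000
(β ⊕ (γ → γ)) ↔ γ = 1 − |1.000 − 0.397| = 1 − 0.603 = 0.397
¬α = 1 − 0.800 = 0.200
((β ⊕ (γ → γ)) ↔ γ) ↔ ¬α = 1 − |0.397 − 0.200| = 1 − 0.197 = 0.803

0.803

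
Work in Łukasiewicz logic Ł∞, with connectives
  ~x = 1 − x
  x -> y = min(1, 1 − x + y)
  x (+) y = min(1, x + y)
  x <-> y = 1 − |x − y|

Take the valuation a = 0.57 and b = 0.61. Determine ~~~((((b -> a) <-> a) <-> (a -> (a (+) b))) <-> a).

0.04

b -> a = min(1, 1 − 0.61 + 0.57) = min(1, 0.96) = 0.96
(b -> a) <-> a = 1 − |0.96 − 0.57| = 1 − 0.39 = 0.61
a (+) b = min(1, 0.57 + 0.61) = min(1, 1.18) = 1.00
a -> (a (+) b) = min(1, 1 − 0.57 + 1.00) = min(1, 1.43) = 1.00
((b -> a) <-> a) <-> (a -> (a (+) b)) = 1 − |0.61 − 1.00| = 1 − 0.39 = 0.61
(((b -> a) <-> a) <-> (a -> (a (+) b))) <-> a = 1 − |0.61 − 0.57| = 1 − 0.04 = 0.96
~((((b -> a) <-> a) <-> (a -> (a (+) b))) <-> a) = 1 − 0.96 = 0.04
~~((((b -> a) <-> a) <-> (a -> (a (+) b))) <-> a) = 1 − 0.04 = 0.96
~~~((((b -> a) <-> a) <-> (a -> (a (+) b))) <-> a) = 1 − 0.96 = 0.04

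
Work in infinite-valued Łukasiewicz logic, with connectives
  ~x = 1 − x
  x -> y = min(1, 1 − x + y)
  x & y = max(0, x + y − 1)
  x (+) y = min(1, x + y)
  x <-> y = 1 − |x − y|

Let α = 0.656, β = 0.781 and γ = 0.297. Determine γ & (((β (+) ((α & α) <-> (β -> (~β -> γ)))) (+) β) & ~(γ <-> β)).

α & α = max(0, 0.656 + 0.656 − 1) = max(0, 0.312) = 0.312
~β = 1 − 0.781 = 0.219
~β -> γ = min(1, 1 − 0.219 + 0.297) = min(1, 1.078) = 1.000
β -> (~β -> γ) = min(1, 1 − 0.781 + 1.000) = min(1, 1.219) = 1.000
(α & α) <-> (β -> (~β -> γ)) = 1 − |0.312 − 1.000| = 1 − 0.688 = 0.312
β (+) ((α & α) <-> (β -> (~β -> γ))) = min(1, 0.781 + 0.312) = min(1, 1.093) = 1.000
(β (+) ((α & α) <-> (β -> (~β -> γ)))) (+) β = min(1, 1.000 + 0.781) = min(1, 1.781) = 1.000
γ <-> β = 1 − |0.297 − 0.781| = 1 − 0.484 = 0.516
~(γ <-> β) = 1 − 0.516 = 0.484
((β (+) ((α & α) <-> (β -> (~β -> γ)))) (+) β) & ~(γ <-> β) = max(0, 1.000 + 0.484 − 1) = max(0, 0.484) = 0.484
γ & (((β (+) ((α & α) <-> (β -> (~β -> γ)))) (+) β) & ~(γ <-> β)) = max(0, 0.297 + 0.484 − 1) = max(0, -0.219) = 0.000

0.000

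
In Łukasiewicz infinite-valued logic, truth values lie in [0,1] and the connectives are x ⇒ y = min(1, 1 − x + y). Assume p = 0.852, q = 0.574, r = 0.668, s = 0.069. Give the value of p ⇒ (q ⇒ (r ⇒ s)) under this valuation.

0.975

r ⇒ s = min(1, 1 − 0.668 + 0.069) = min(1, 0.401) = 0.401
q ⇒ (r ⇒ s) = min(1, 1 − 0.574 + 0.401) = min(1, 0.827) = 0.827
p ⇒ (q ⇒ (r ⇒ s)) = min(1, 1 − 0.852 + 0.827) = min(1, 0.975) = 0.975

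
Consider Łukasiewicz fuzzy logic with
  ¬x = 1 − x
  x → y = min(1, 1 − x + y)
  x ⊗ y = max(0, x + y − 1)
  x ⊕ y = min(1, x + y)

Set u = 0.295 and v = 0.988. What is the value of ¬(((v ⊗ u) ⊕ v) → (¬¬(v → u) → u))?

v ⊗ u = max(0, 0.988 + 0.295 − 1) = max(0, 0.283) = 0.283
(v ⊗ u) ⊕ v = min(1, 0.283 + 0.988) = min(1, 1.271) = 1.000
v → u = min(1, 1 − 0.988 + 0.295) = min(1, 0.307) = 0.307
¬(v → u) = 1 − 0.307 = 0.693
¬¬(v → u) = 1 − 0.693 = 0.307
¬¬(v → u) → u = min(1, 1 − 0.307 + 0.295) = min(1, 0.988) = 0.988
((v ⊗ u) ⊕ v) → (¬¬(v → u) → u) = min(1, 1 − 1.000 + 0.988) = min(1, 0.988) = 0.988
¬(((v ⊗ u) ⊕ v) → (¬¬(v → u) → u)) = 1 − 0.988 = 0.012

0.012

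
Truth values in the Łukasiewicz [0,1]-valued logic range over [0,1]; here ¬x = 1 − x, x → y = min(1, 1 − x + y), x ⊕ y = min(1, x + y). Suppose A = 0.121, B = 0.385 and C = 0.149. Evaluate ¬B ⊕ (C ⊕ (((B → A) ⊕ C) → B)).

1.000

¬B = 1 − 0.385 = 0.615
B → A = min(1, 1 − 0.385 + 0.121) = min(1, 0.736) = 0.736
(B → A) ⊕ C = min(1, 0.736 + 0.149) = min(1, 0.885) = 0.885
((B → A) ⊕ C) → B = min(1, 1 − 0.885 + 0.385) = min(1, 0.500) = 0.500
C ⊕ (((B → A) ⊕ C) → B) = min(1, 0.149 + 0.500) = min(1, 0.649) = 0.649
¬B ⊕ (C ⊕ (((B → A) ⊕ C) → B)) = min(1, 0.615 + 0.649) = min(1, 1.264) = 1.000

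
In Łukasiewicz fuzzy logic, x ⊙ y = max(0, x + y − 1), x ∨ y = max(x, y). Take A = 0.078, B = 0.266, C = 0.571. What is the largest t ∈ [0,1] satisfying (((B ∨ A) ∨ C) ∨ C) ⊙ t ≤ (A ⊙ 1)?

B ∨ A = max(0.266, 0.078) = 0.266
(B ∨ A) ∨ C = max(0.266, 0.571) = 0.571
((B ∨ A) ∨ C) ∨ C = max(0.571, 0.571) = 0.571
So the left factor is ((B ∨ A) ∨ C) ∨ C = 0.571.
A ⊙ 1 = max(0, 0.078 + 1.000 − 1) = max(0, 0.078) = 0.078
So the right-hand bound is A ⊙ 1 = 0.078.
The residuum of the Łukasiewicz t-norm gives the supremum: min(1, 1 − 0.571 + 0.078).
1 − 0.571 + 0.078 = 0.507, so t = min(1, 0.507) = 0.507.
Check: 0.571 ⊙ 0.507 = max(0, 0.078) = 0.078 ≤ 0.078.

0.507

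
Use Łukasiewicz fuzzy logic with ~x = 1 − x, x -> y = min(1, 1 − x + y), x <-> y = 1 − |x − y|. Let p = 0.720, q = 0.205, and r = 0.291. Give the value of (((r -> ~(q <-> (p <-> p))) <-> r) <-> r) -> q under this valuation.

p <-> p = 1 − |0.720 − 0.720| = 1 − 0.000 = 1.000
q <-> (p <-> p) = 1 − |0.205 − 1.000| = 1 − 0.795 = 0.205
~(q <-> (p <-> p)) = 1 − 0.205 = 0.795
r -> ~(q <-> (p <-> p)) = min(1, 1 − 0.291 + 0.795) = min(1, 1.504) = 1.000
(r -> ~(q <-> (p <-> p))) <-> r = 1 − |1.000 − 0.291| = 1 − 0.709 = 0.291
((r -> ~(q <-> (p <-> p))) <-> r) <-> r = 1 − |0.291 − 0.291| = 1 − 0.000 = 1.000
(((r -> ~(q <-> (p <-> p))) <-> r) <-> r) -> q = min(1, 1 − 1.000 + 0.205) = min(1, 0.205) = 0.205

0.205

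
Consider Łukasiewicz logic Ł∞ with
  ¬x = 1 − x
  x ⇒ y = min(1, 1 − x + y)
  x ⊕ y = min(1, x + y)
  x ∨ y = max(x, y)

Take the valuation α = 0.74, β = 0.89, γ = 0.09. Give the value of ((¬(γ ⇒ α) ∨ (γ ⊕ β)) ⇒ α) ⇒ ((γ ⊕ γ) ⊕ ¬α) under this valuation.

0.68

γ ⇒ α = min(1, 1 − 0.09 + 0.74) = min(1, 1.65) = 1.00
¬(γ ⇒ α) = 1 − 1.00 = 0.00
γ ⊕ β = min(1, 0.09 + 0.89) = min(1, 0.98) = 0.98
¬(γ ⇒ α) ∨ (γ ⊕ β) = max(0.00, 0.98) = 0.98
(¬(γ ⇒ α) ∨ (γ ⊕ β)) ⇒ α = min(1, 1 − 0.98 + 0.74) = min(1, 0.76) = 0.76
γ ⊕ γ = min(1, 0.09 + 0.09) = min(1, 0.18) = 0.18
¬α = 1 − 0.74 = 0.26
(γ ⊕ γ) ⊕ ¬α = min(1, 0.18 + 0.26) = min(1, 0.44) = 0.44
((¬(γ ⇒ α) ∨ (γ ⊕ β)) ⇒ α) ⇒ ((γ ⊕ γ) ⊕ ¬α) = min(1, 1 − 0.76 + 0.44) = min(1, 0.68) = 0.68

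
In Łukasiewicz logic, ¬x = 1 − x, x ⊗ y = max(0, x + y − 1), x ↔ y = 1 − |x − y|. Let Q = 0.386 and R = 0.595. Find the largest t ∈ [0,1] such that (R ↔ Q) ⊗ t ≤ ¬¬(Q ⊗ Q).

R ↔ Q = 1 − |0.595 − 0.386| = 1 − 0.209 = 0.791
So the left factor is R ↔ Q = 0.791.
Q ⊗ Q = max(0, 0.386 + 0.386 − 1) = max(0, -0.228) = 0.000
¬(Q ⊗ Q) = 1 − 0.000 = 1.000
¬¬(Q ⊗ Q) = 1 − 1.000 = 0.000
So the right-hand bound is ¬¬(Q ⊗ Q) = 0.000.
The residuum of the Łukasiewicz t-norm gives the supremum: min(1, 1 − 0.791 + 0.000).
1 − 0.791 + 0.000 = 0.209, so t = min(1, 0.209) = 0.209.
Check: 0.791 ⊗ 0.209 = max(0, 0.000) = 0.000 ≤ 0.000.

0.209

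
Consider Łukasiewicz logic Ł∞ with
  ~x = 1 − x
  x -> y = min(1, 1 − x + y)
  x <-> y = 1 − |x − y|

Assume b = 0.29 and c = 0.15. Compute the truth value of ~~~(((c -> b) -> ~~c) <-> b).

c -> b = min(1, 1 − 0.15 + 0.29) = min(1, 1.14) = 1.00
~c = 1 − 0.15 = 0.85
~~c = 1 − 0.85 = 0.15
(c -> b) -> ~~c = min(1, 1 − 1.00 + 0.15) = min(1, 0.15) = 0.15
((c -> b) -> ~~c) <-> b = 1 − |0.15 − 0.29| = 1 − 0.14 = 0.86
~(((c -> b) -> ~~c) <-> b) = 1 − 0.86 = 0.14
~~(((c -> b) -> ~~c) <-> b) = 1 − 0.14 = 0.86
~~~(((c -> b) -> ~~c) <-> b) = 1 − 0.86 = 0.14

0.14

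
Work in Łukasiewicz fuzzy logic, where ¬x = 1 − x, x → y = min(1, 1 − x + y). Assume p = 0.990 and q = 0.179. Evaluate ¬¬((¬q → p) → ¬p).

¬q = 1 − 0.179 = 0.821
¬q → p = min(1, 1 − 0.821 + 0.990) = min(1, 1.169) = 1.000
¬p = 1 − 0.990 = 0.010
(¬q → p) → ¬p = min(1, 1 − 1.000 + 0.010) = min(1, 0.010) = 0.010
¬((¬q → p) → ¬p) = 1 − 0.010 = 0.990
¬¬((¬q → p) → ¬p) = 1 − 0.990 = 0.010

0.010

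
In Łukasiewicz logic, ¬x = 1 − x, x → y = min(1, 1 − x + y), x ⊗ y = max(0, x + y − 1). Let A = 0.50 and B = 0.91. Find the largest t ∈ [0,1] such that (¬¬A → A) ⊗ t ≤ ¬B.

¬A = 1 − 0.50 = 0.50
¬¬A = 1 − 0.50 = 0.50
¬¬A → A = min(1, 1 − 0.50 + 0.50) = min(1, 1.00) = 1.00
So the left factor is ¬¬A → A = 1.00.
¬B = 1 − 0.91 = 0.09
So the right-hand bound is ¬B = 0.09.
The residuum of the Łukasiewicz t-norm gives the supremum: min(1, 1 − 1.00 + 0.09).
1 − 1.00 + 0.09 = 0.09, so t = min(1, 0.09) = 0.09.
Check: 1.00 ⊗ 0.09 = max(0, 0.09) = 0.09 ≤ 0.09.

0.09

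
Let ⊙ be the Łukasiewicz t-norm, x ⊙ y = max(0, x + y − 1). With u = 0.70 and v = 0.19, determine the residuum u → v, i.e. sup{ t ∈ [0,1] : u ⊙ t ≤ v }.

0.49

The residuum of the Łukasiewicz t-norm gives the supremum: min(1, 1 − 0.70 + 0.19).
1 − 0.70 + 0.19 = 0.49, so t = min(1, 0.49) = 0.49.
Check: 0.70 ⊙ 0.49 = max(0, 0.19) = 0.19 ≤ 0.19.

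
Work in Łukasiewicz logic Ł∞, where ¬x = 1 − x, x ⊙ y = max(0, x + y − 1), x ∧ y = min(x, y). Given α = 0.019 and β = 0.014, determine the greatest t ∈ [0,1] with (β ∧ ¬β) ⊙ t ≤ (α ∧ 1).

¬β = 1 − 0.014 = 0.986
β ∧ ¬β = min(0.014, 0.986) = 0.014
So the left factor is β ∧ ¬β = 0.014.
α ∧ 1 = min(0.019, 1.000) = 0.019
So the right-hand bound is α ∧ 1 = 0.019.
The residuum of the Łukasiewicz t-norm gives the supremum: min(1, 1 − 0.014 + 0.019).
1 − 0.014 + 0.019 = 1.005, so t = min(1, 1.005) = 1.000.
Check: 0.014 ⊙ 1.000 = max(0, 0.014) = 0.014 ≤ 0.019.

1.000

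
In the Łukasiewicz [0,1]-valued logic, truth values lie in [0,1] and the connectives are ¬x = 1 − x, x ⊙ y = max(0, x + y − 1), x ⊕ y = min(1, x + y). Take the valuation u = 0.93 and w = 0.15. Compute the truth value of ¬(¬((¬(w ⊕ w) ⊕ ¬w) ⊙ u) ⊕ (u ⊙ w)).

0.85

w ⊕ w = min(1, 0.15 + 0.15) = min(1, 0.30) = 0.30
¬(w ⊕ w) = 1 − 0.30 = 0.70
¬w = 1 − 0.15 = 0.85
¬(w ⊕ w) ⊕ ¬w = min(1, 0.70 + 0.85) = min(1, 1.55) = 1.00
(¬(w ⊕ w) ⊕ ¬w) ⊙ u = max(0, 1.00 + 0.93 − 1) = max(0, 0.93) = 0.93
¬((¬(w ⊕ w) ⊕ ¬w) ⊙ u) = 1 − 0.93 = 0.07
u ⊙ w = max(0, 0.93 + 0.15 − 1) = max(0, 0.08) = 0.08
¬((¬(w ⊕ w) ⊕ ¬w) ⊙ u) ⊕ (u ⊙ w) = min(1, 0.07 + 0.08) = min(1, 0.15) = 0.15
¬(¬((¬(w ⊕ w) ⊕ ¬w) ⊙ u) ⊕ (u ⊙ w)) = 1 − 0.15 = 0.85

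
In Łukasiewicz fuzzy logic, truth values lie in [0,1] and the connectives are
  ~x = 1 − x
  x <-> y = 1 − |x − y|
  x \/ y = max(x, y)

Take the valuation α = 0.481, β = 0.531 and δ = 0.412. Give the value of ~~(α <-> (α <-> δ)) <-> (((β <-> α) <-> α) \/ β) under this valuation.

0.981

α <-> δ = 1 − |0.481 − 0.412| = 1 − 0.069 = 0.931
α <-> (α <-> δ) = 1 − |0.481 − 0.931| = 1 − 0.450 = 0.550
~(α <-> (α <-> δ)) = 1 − 0.550 = 0.450
~~(α <-> (α <-> δ)) = 1 − 0.450 = 0.550
β <-> α = 1 − |0.531 − 0.481| = 1 − 0.050 = 0.950
(β <-> α) <-> α = 1 − |0.950 − 0.481| = 1 − 0.469 = 0.531
((β <-> α) <-> α) \/ β = max(0.531, 0.531) = 0.531
~~(α <-> (α <-> δ)) <-> (((β <-> α) <-> α) \/ β) = 1 − |0.550 − 0.531| = 1 − 0.019 = 0.981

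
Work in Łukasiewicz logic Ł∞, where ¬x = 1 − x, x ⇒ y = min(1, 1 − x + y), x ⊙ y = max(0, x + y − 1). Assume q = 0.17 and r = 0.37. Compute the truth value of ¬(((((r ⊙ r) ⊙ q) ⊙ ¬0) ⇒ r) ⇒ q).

r ⊙ r = max(0, 0.37 + 0.37 − 1) = max(0, -0.26) = 0.00
(r ⊙ r) ⊙ q = max(0, 0.00 + 0.17 − 1) = max(0, -0.83) = 0.00
¬0 = 1 − 0.00 = 1.00
((r ⊙ r) ⊙ q) ⊙ ¬0 = max(0, 0.00 + 1.00 − 1) = max(0, 0.00) = 0.00
(((r ⊙ r) ⊙ q) ⊙ ¬0) ⇒ r = min(1, 1 − 0.00 + 0.37) = min(1, 1.37) = 1.00
((((r ⊙ r) ⊙ q) ⊙ ¬0) ⇒ r) ⇒ q = min(1, 1 − 1.00 + 0.17) = min(1, 0.17) = 0.17
¬(((((r ⊙ r) ⊙ q) ⊙ ¬0) ⇒ r) ⇒ q) = 1 − 0.17 = 0.83

0.83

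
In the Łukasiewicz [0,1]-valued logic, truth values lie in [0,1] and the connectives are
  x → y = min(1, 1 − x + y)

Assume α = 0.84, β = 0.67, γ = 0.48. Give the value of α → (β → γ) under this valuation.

β → γ = min(1, 1 − 0.67 + 0.48) = min(1, 0.81) = 0.81
α → (β → γ) = min(1, 1 − 0.84 + 0.81) = min(1, 0.97) = 0.97

0.97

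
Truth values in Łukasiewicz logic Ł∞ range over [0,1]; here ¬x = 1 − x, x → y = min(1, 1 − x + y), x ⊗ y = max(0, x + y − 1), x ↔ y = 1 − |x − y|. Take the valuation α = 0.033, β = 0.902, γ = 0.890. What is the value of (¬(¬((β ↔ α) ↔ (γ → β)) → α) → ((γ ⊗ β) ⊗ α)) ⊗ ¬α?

0.131

β ↔ α = 1 − |0.902 − 0.033| = 1 − 0.869 = 0.131
γ → β = min(1, 1 − 0.890 + 0.902) = min(1, 1.012) = 1.000
(β ↔ α) ↔ (γ → β) = 1 − |0.131 − 1.000| = 1 − 0.869 = 0.131
¬((β ↔ α) ↔ (γ → β)) = 1 − 0.131 = 0.869
¬((β ↔ α) ↔ (γ → β)) → α = min(1, 1 − 0.869 + 0.033) = min(1, 0.164) = 0.164
¬(¬((β ↔ α) ↔ (γ → β)) → α) = 1 − 0.164 = 0.836
γ ⊗ β = max(0, 0.890 + 0.902 − 1) = max(0, 0.792) = 0.792
(γ ⊗ β) ⊗ α = max(0, 0.792 + 0.033 − 1) = max(0, -0.175) = 0.000
¬(¬((β ↔ α) ↔ (γ → β)) → α) → ((γ ⊗ β) ⊗ α) = min(1, 1 − 0.836 + 0.000) = min(1, 0.164) = 0.164
¬α = 1 − 0.033 = 0.967
(¬(¬((β ↔ α) ↔ (γ → β)) → α) → ((γ ⊗ β) ⊗ α)) ⊗ ¬α = max(0, 0.164 + 0.967 − 1) = max(0, 0.131) = 0.131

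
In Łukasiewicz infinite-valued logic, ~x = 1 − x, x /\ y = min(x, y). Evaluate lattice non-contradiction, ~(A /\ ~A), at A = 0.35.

~A = 1 − 0.35 = 0.65
A /\ ~A = min(0.35, 0.65) = 0.35
~(A /\ ~A) = 1 − 0.35 = 0.65
(The value 0.65 < 1 shows this instance is not satisfied; not a Ł∞-tautology — its value is 1 − min(a, 1−a).)

0.65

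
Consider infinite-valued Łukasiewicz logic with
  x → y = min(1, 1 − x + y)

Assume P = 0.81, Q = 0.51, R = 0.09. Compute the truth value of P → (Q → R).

0.77

Q → R = min(1, 1 − 0.51 + 0.09) = min(1, 0.58) = 0.58
P → (Q → R) = min(1, 1 − 0.81 + 0.58) = min(1, 0.77) = 0.77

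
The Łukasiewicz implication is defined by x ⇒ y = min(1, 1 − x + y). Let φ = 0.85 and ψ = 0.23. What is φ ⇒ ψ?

φ ⇒ ψ = min(1, 1 − 0.85 + 0.23) = min(1, 0.38) = 0.38
For comparison, the Gödel implication (1 if x ≤ y else y) would give 0.23.

0.38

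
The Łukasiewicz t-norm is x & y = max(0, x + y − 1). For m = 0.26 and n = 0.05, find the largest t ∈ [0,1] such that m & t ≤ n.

0.79

The residuum of the Łukasiewicz t-norm gives the supremum: min(1, 1 − 0.26 + 0.05).
1 − 0.26 + 0.05 = 0.79, so t = min(1, 0.79) = 0.79.
Check: 0.26 & 0.79 = max(0, 0.05) = 0.05 ≤ 0.05.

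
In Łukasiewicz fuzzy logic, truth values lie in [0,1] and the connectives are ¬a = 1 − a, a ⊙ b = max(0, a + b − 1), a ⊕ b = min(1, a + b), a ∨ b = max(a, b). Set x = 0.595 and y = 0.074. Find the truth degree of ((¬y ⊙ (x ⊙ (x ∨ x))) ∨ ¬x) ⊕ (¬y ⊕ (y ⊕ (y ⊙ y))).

1.000

¬y = 1 − 0.074 = 0.926
x ∨ x = max(0.595, 0.595) = 0.595
x ⊙ (x ∨ x) = max(0, 0.595 + 0.595 − 1) = max(0, 0.190) = 0.190
¬y ⊙ (x ⊙ (x ∨ x)) = max(0, 0.926 + 0.190 − 1) = max(0, 0.116) = 0.116
¬x = 1 − 0.595 = 0.405
(¬y ⊙ (x ⊙ (x ∨ x))) ∨ ¬x = max(0.116, 0.405) = 0.405
y ⊙ y = max(0, 0.074 + 0.074 − 1) = max(0, -0.852) = 0.000
y ⊕ (y ⊙ y) = min(1, 0.074 + 0.000) = min(1, 0.074) = 0.074
¬y ⊕ (y ⊕ (y ⊙ y)) = min(1, 0.926 + 0.074) = min(1, 1.000) = 1.000
((¬y ⊙ (x ⊙ (x ∨ x))) ∨ ¬x) ⊕ (¬y ⊕ (y ⊕ (y ⊙ y))) = min(1, 0.405 + 1.000) = min(1, 1.405) = 1.000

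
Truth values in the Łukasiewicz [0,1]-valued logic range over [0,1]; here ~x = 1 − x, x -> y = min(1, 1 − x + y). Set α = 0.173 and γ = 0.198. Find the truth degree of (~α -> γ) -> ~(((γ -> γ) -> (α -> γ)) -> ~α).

~α = 1 − 0.173 = 0.827
~α -> γ = min(1, 1 − 0.827 + 0.198) = min(1, 0.371) = 0.371
γ -> γ = min(1, 1 − 0.198 + 0.198) = min(1, 1.000) = 1.000
α -> γ = min(1, 1 − 0.173 + 0.198) = min(1, 1.025) = 1.000
(γ -> γ) -> (α -> γ) = min(1, 1 − 1.000 + 1.000) = min(1, 1.000) = 1.000
((γ -> γ) -> (α -> γ)) -> ~α = min(1, 1 − 1.000 + 0.827) = min(1, 0.827) = 0.827
~(((γ -> γ) -> (α -> γ)) -> ~α) = 1 − 0.827 = 0.173
(~α -> γ) -> ~(((γ -> γ) -> (α -> γ)) -> ~α) = min(1, 1 − 0.371 + 0.173) = min(1, 0.802) = 0.802

0.802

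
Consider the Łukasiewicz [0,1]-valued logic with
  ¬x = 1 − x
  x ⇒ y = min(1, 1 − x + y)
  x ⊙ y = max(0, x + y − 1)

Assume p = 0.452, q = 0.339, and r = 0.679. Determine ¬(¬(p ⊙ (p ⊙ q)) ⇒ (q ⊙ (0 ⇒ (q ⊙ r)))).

p ⊙ q = max(0, 0.452 + 0.339 − 1) = max(0, -0.209) = 0.000
p ⊙ (p ⊙ q) = max(0, 0.452 + 0.000 − 1) = max(0, -0.548) = 0.000
¬(p ⊙ (p ⊙ q)) = 1 − 0.000 = 1.000
q ⊙ r = max(0, 0.339 + 0.679 − 1) = max(0, 0.018) = 0.018
0 ⇒ (q ⊙ r) = min(1, 1 − 0.000 + 0.018) = min(1, 1.018) = 1.000
q ⊙ (0 ⇒ (q ⊙ r)) = max(0, 0.339 + 1.000 − 1) = max(0, 0.339) = 0.339
¬(p ⊙ (p ⊙ q)) ⇒ (q ⊙ (0 ⇒ (q ⊙ r))) = min(1, 1 − 1.000 + 0.339) = min(1, 0.339) = 0.339
¬(¬(p ⊙ (p ⊙ q)) ⇒ (q ⊙ (0 ⇒ (q ⊙ r)))) = 1 − 0.339 = 0.661

0.661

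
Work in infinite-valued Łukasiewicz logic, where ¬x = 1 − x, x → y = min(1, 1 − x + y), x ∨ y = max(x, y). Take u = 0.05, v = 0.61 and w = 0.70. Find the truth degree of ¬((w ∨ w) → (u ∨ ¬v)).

w ∨ w = max(0.70, 0.70) = 0.70
¬v = 1 − 0.61 = 0.39
u ∨ ¬v = max(0.05, 0.39) = 0.39
(w ∨ w) → (u ∨ ¬v) = min(1, 1 − 0.70 + 0.39) = min(1, 0.69) = 0.69
¬((w ∨ w) → (u ∨ ¬v)) = 1 − 0.69 = 0.31

0.31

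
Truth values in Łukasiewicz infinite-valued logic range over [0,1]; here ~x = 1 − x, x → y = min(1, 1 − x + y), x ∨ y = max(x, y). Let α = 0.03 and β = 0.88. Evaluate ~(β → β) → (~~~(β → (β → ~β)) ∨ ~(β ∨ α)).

1.00

β → β = min(1, 1 − 0.88 + 0.88) = min(1, 1.00) = 1.00
~(β → β) = 1 − 1.00 = 0.00
~β = 1 − 0.88 = 0.12
β → ~β = min(1, 1 − 0.88 + 0.12) = min(1, 0.24) = 0.24
β → (β → ~β) = min(1, 1 − 0.88 + 0.24) = min(1, 0.36) = 0.36
~(β → (β → ~β)) = 1 − 0.36 = 0.64
~~(β → (β → ~β)) = 1 − 0.64 = 0.36
~~~(β → (β → ~β)) = 1 − 0.36 = 0.64
β ∨ α = max(0.88, 0.03) = 0.88
~(β ∨ α) = 1 − 0.88 = 0.12
~~~(β → (β → ~β)) ∨ ~(β ∨ α) = max(0.64, 0.12) = 0.64
~(β → β) → (~~~(β → (β → ~β)) ∨ ~(β ∨ α)) = min(1, 1 − 0.00 + 0.64) = min(1, 1.64) = 1.00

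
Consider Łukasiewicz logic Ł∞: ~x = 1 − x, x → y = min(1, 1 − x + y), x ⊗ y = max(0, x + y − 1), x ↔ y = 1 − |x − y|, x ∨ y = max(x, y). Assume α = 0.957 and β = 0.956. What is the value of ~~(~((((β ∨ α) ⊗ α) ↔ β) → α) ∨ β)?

0.956

β ∨ α = max(0.956, 0.957) = 0.957
(β ∨ α) ⊗ α = max(0, 0.957 + 0.957 − 1) = max(0, 0.914) = 0.914
((β ∨ α) ⊗ α) ↔ β = 1 − |0.914 − 0.956| = 1 − 0.042 = 0.958
(((β ∨ α) ⊗ α) ↔ β) → α = min(1, 1 − 0.958 + 0.957) = min(1, 0.999) = 0.999
~((((β ∨ α) ⊗ α) ↔ β) → α) = 1 − 0.999 = 0.001
~((((β ∨ α) ⊗ α) ↔ β) → α) ∨ β = max(0.001, 0.956) = 0.956
~(~((((β ∨ α) ⊗ α) ↔ β) → α) ∨ β) = 1 − 0.956 = 0.044
~~(~((((β ∨ α) ⊗ α) ↔ β) → α) ∨ β) = 1 − 0.044 = 0.956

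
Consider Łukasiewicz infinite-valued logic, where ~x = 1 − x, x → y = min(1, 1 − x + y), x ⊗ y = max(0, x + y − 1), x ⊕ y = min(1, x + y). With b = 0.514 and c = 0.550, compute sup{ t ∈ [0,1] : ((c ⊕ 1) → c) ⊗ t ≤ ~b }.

c ⊕ 1 = min(1, 0.550 + 1.000) = min(1, 1.550) = 1.000
(c ⊕ 1) → c = min(1, 1 − 1.000 + 0.550) = min(1, 0.550) = 0.550
So the left factor is (c ⊕ 1) → c = 0.550.
~b = 1 − 0.514 = 0.486
So the right-hand bound is ~b = 0.486.
The residuum of the Łukasiewicz t-norm gives the supremum: min(1, 1 − 0.550 + 0.486).
1 − 0.550 + 0.486 = 0.936, so t = min(1, 0.936) = 0.936.
Check: 0.550 ⊗ 0.936 = max(0, 0.486) = 0.486 ≤ 0.486.

0.936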